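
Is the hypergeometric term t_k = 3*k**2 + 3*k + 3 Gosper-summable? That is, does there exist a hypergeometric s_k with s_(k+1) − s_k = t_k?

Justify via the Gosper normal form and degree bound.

Compute t_(k+1)/t_k: get (k + (k + 1)**2 + 2)/(k**2 + k + 1).
Normal form (A,B,C) = (1, 1, k**2 + k + 1).
Need (1)·f(k+1) − (1)·f(k) = k**2 + k + 1.
Bound: deg f ≤ 3.
Solve for f: f(k) = k*(k**2 + 2)/3 (degree 3 ≤ 3).
So s_k = (B(k−1)f/C)·t_k = (k*(k**2 + 2)/(3*(k**2 + k + 1)))·t_k = k*(k**2 + 2).
Check: Δs_k = 3*k**2 + 3*k + 3. ✓

Yes. s_k = k*(k**2 + 2).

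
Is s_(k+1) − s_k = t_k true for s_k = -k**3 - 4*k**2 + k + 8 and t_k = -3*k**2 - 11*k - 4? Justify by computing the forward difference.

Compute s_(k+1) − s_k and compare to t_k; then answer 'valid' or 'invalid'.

s_(k+1) = -k**3 - 7*k**2 - 10*k + 4
s_(k+1) − s_k = -3*k**2 - 11*k - 4
(s_(k+1) − s_k) − t_k = 0

valid (s_(k+1) − s_k reduces to t_k)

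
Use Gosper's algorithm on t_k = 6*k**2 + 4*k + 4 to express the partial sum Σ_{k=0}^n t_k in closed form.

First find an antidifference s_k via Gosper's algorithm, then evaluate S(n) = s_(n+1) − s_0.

S(n) = 2*n**3 + 5*n**2 + 7*n + 4

Compute t_(k+1)/t_k: get (3*k**2 + 8*k + 7)/(3*k**2 + 2*k + 2).
Normal form (A,B,C) = (1, 1, k**2 + 2*k/3 + 2/3).
Solve (1)·f(k+1) − (1)·f(k) = k**2 + 2*k/3 + 2/3.
d = 3 from the (0,0,2) case.
A polynomial solution: f(k) = k*(2*k**2 - k + 3)/6.
R(k) = B(k−1)·f(k)/C(k) = k*(2*k**2 - k + 3)/(2*(3*k**2 + 2*k + 2)); s_k = R·t_k = k*(2*k**2 - k + 3).
Check: Δs_k = 6*k**2 + 4*k + 4. ✓
Σ_(k=0)^n t_k = s_(n+1) − s_(0) = (2*n**3 + 5*n**2 + 7*n + 4) − (0), i.e. 2*n**3 + 5*n**2 + 7*n + 4.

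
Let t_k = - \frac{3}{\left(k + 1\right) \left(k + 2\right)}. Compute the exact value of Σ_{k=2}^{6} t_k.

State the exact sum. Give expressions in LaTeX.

Σ = -5/8

Ratio r(k) = (k + 1)/(k + 3).
Gosper form: A/B · C(k+1)/C(k) with A=k + 1, B=k + 3, C=1.
Key eq: (k + 1)·f(k+1) = (k + 2)·f(k) + (1).
Bound: deg f ≤ 1.
Solving with deg f ≤ 1: f(k) = k.
So s_k = (B(k−1)f/C)·t_k = (k*(k + 2))·t_k = -3*k/(k + 1).
Check: Δs_k = -3/(k**2 + 3*k + 2). ✓
Sum = s_(7) − s_(2); s_(7) = -21/8, s_(2) = -2 ⇒ -5/8.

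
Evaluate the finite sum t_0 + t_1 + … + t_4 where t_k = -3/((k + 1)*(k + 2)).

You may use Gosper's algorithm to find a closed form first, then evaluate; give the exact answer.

The ratio is (k + 1)/(k + 3).
Normal form (A,B,C) = (k + 1, k + 3, 1).
f must satisfy (k + 1)·f(k+1) − (k + 2)·f(k) = 1.
Degrees (1,1,0) ⇒ d ≤ 1.
Solve for f: f(k) = k (degree 1 ≤ 1).
Then R = B(k−1)f/C = k*(k + 2), so s_k = R(k)·t_k = -3*k/(k + 1).
Check: Δs_k = -3/(k**2 + 3*k + 2). ✓
Σ_(k=0)^(4) t_k = s_(5) − s_(0) = -5/2 − (0) = -5/2.

Σ = -5/2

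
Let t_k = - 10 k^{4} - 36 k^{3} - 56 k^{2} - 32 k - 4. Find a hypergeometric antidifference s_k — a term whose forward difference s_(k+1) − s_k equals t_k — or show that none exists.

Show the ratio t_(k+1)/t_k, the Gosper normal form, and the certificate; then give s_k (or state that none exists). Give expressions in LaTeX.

s_k = k \left(- 2 k^{4} - 4 k^{3} - 4 k^{2} + 3 k + 3\right)

Step 1: r(k) = (5*k**4 + 38*k**3 + 112*k**2 + 146*k + 69)/(5*k**4 + 18*k**3 + 28*k**2 + 16*k + 2).
Factor: A=1; B=1; C=k**4 + 18*k**3/5 + 28*k**2/5 + 16*k/5 + 2/5.
Key eq: (1)·f(k+1) = (1)·f(k) + (k**4 + 18*k**3/5 + 28*k**2/5 + 16*k/5 + 2/5).
Degrees (0,0,4) ⇒ d ≤ 5.
Solving with deg f ≤ 5: f(k) = k*(2*k**4 + 4*k**3 + 4*k**2 - 3*k - 3)/10.
Then R = B(k−1)f/C = k*(2*k**4 + 4*k**3 + 4*k**2 - 3*k - 3)/(2*(5*k**4 + 18*k**3 + 28*k**2 + 16*k + 2)), so s_k = R(k)·t_k = k*(-2*k**4 - 4*k**3 - 4*k**2 + 3*k + 3).
s_(k+1) − s_k = -10*k**4 - 36*k**3 - 56*k**2 - 32*k - 4 = t_k.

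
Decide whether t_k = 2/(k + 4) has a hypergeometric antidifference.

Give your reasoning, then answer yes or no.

The ratio is (k + 4)/(k + 5).
Take A(k)=k + 4, B(k)=k + 5, C(k)=1.
Key eq: (k + 4)·f(k+1) = (k + 4)·f(k) + (1).
deg f ≤ 0 (via 1,1,0).
Write f(k) = c0. Then LHS − RHS = -1, requiring -1 = 0: contradictory. No certificate.

No — t_k has no hypergeometric antidifference.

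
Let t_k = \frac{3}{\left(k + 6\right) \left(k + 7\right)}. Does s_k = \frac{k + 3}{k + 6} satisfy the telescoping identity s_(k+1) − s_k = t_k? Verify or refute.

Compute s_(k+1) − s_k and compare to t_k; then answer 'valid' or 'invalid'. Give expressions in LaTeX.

Valid: the claim telescopes to t_k.

s_(k+1) = (k + 4)/(k + 7)
s_(k+1) − s_k = 3/(k**2 + 13*k + 42)
(s_(k+1) − s_k) − t_k = 0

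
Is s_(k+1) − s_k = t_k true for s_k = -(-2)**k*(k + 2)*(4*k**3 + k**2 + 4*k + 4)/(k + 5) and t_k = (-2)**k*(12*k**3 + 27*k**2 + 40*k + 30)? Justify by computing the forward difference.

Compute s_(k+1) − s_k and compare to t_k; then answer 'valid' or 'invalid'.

Invalid: residual (-2)**k*(-36*k**4 - 273*k**3 - 528*k**2 - 702*k - 462)/(k**2 + 11*k + 30) ≠ 0.

s_(k+1) = 2*(-2)**k*(k + 3)*(4*k + 4*(k + 1)**3 + (k + 1)**2 + 8)/(k + 6)
s_(k+1) − s_k = (-2)**k*(12*k**5 + 123*k**4 + 424*k**3 + 752*k**2 + 828*k + 438)/(k**2 + 11*k + 30)
(s_(k+1) − s_k) − t_k = (-2)**k*(-36*k**4 - 273*k**3 - 528*k**2 - 702*k - 462)/(k**2 + 11*k + 30)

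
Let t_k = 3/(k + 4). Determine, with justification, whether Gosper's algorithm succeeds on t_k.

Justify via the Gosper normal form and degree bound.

No. Not Gosper-summable.

Compute t_(k+1)/t_k: get (k + 4)/(k + 5).
Take A(k)=k + 4, B(k)=k + 5, C(k)=1.
Key eq: (k + 4)·f(k+1) = (k + 4)·f(k) + (1).
d = 0 from the (1,1,0) case.
f = c0 ⇒ A·f(k+1) − B(k−1)·f(k) − C = -1. The system {-1 = 0} is inconsistent; no antidifference.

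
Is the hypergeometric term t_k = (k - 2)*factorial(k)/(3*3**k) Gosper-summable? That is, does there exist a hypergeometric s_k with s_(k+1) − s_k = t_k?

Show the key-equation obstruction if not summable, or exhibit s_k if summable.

Yes. s_k = factorial(k)/3**k.

Step 1: r(k) = (k**2 - 1)/(3*(k - 2)).
Factor: A=k/3 + 1/3; B=1; C=k - 2.
Solve (k/3 + 1/3)·f(k+1) − (1)·f(k) = k - 2.
Bound: deg f ≤ 0.
Match coefficients ⇒ f(k) = 3.
Get s_k = R·t_k = factorial(k)/3**k with R(k) = B(k−1)f(k)/C(k) = 3/(k - 2).
Δs = (k - 2)*factorial(k)/(3*3**k), as required.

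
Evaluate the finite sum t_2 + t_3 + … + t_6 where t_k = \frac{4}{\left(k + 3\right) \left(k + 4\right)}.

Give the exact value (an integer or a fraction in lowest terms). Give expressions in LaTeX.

Step 1: r(k) = (k + 3)/(k + 5).
Take A(k)=k + 3, B(k)=k + 5, C(k)=1.
Key eq: (k + 3)·f(k+1) = (k + 4)·f(k) + (1).
d = 1 from the (1,1,0) case.
A polynomial solution: f(k) = k/3.
Get s_k = R·t_k = 4*k/(3*(k + 3)) with R(k) = B(k−1)f(k)/C(k) = k*(k + 4)/3.
Verify: 4/(k**2 + 7*k + 12) matches t_k.
Telescoping: Σ = s_(7) − s_(2) = 14/15 − (8/15) = 2/5.

Σ = 2/5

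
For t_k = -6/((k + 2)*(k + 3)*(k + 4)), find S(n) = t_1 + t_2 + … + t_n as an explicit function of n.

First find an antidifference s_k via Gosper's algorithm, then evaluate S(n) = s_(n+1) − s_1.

S(n) = n*(-n - 7)/(4*(n**2 + 7*n + 12))

Compute t_(k+1)/t_k: get (k + 2)/(k + 5).
Gosper form: A/B · C(k+1)/C(k) with A=k + 2, B=k + 5, C=1.
Set up (k + 2)·f(k+1) − (k + 4)·f(k) − (1) = 0.
d = 2 from the (1,1,0) case.
A polynomial solution: f(k) = k*(k + 5)/12.
R(k) = B(k−1)·f(k)/C(k) = k*(k + 4)*(k + 5)/12; s_k = R·t_k = k*(-k - 5)/(2*(k + 2)*(k + 3)).
Verify: -6/(k**3 + 9*k**2 + 26*k + 24) matches t_k.
s_(n+1) = (-n**2 - 7*n - 6)/(2*(n**2 + 7*n + 12)) and s_(1) = -1/4, so S(n) = n*(-n - 7)/(4*(n**2 + 7*n + 12)).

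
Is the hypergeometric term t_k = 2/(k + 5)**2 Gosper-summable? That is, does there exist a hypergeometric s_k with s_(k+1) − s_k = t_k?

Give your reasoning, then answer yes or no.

r(k) = (k + 5)**2/(k + 6)**2 after simplifying.
Factor: A=k**2 + 10*k + 25; B=k**2 + 12*k + 36; C=1.
Set up (k**2 + 10*k + 25)·f(k+1) − (k**2 + 10*k + 25)·f(k) − (1) = 0.
Degrees (2,2,0) ⇒ d ≤ 0.
f = c0 ⇒ A·f(k+1) − B(k−1)·f(k) − C = -1. The system {-1 = 0} is inconsistent; no antidifference.

No — t_k has no hypergeometric antidifference.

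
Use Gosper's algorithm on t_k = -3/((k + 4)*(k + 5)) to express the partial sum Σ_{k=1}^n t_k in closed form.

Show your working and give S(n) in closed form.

t_(k+1)/t_k = (k + 4)/(k + 6).
Normal form (A,B,C) = (k + 4, k + 6, 1).
Need (k + 4)·f(k+1) − (k + 5)·f(k) = 1.
deg f ≤ 1 (via 1,1,0).
Coefficient equations give f(k) = k/4.
Then R = B(k−1)f/C = k*(k + 5)/4, so s_k = R(k)·t_k = -3*k/(4*k + 16).
s_(k+1) − s_k = -3/(k**2 + 9*k + 20) = t_k.
Evaluate: s_(n+1) = 3*(-n - 1)/(4*(n + 5)); subtract s_(1) = -3/20 ⇒ S(n) = -3*n/(5*n + 25).

S(n) = -3*n/(5*n + 25)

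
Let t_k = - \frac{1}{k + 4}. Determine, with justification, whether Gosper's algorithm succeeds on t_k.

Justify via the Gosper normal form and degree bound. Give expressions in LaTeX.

No; the coefficient equations for f are inconsistent.

t_(k+1)/t_k = (k + 4)/(k + 5).
Factor: A=k + 4; B=k + 5; C=1.
Key eq: (k + 4)·f(k+1) = (k + 4)·f(k) + (1).
Degrees (1,1,0) ⇒ d ≤ 0.
Put f(k) = c0: A·f(k+1) − B(k−1)·f(k) − C = -1; need -1 = 0 — inconsistent ⇒ no f, not summable.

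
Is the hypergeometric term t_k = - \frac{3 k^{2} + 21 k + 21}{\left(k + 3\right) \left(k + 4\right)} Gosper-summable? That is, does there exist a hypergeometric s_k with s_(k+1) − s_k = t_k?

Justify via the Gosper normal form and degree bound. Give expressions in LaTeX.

Ratio r(k) = (k + 3)*(7*k + (k + 1)**2 + 14)/((k + 5)*(k**2 + 7*k + 7)).
Take A(k)=k + 3, B(k)=k + 5, C(k)=k**2 + 7*k + 7.
f must satisfy (k + 3)·f(k+1) − (k + 4)·f(k) = k**2 + 7*k + 7.
d = 2 from the (1,1,2) case.
Coefficient equations give f(k) = k*(3*k + 4)/3.
R(k) = B(k−1)·f(k)/C(k) = k*(k + 4)*(3*k + 4)/(3*(k**2 + 7*k + 7)); s_k = R·t_k = -k*(3*k + 4)/(k + 3).
Δs = 3*(-k**2 - 7*k - 7)/(k**2 + 7*k + 12), as required.

Yes. s_k = - \frac{k \left(3 k + 4\right)}{k + 3}.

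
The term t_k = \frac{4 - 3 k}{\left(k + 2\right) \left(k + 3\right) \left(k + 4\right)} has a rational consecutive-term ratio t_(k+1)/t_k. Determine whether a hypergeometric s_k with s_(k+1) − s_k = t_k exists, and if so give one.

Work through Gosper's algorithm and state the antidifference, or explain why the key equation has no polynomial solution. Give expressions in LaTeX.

s_k = \frac{k \left(13 - k\right)}{6 \left(k + 2\right) \left(k + 3\right)}

Compute t_(k+1)/t_k: get (k + 2)*(3*k - 1)/((k + 5)*(3*k - 4)).
Normal form (A,B,C) = (k + 2, k + 5, k - 4/3).
Key eq: (k + 2)·f(k+1) = (k + 4)·f(k) + (k - 4/3).
From deg A=1, deg B=1, deg C=1: d=2.
A polynomial solution: f(k) = k*(k - 13)/18.
Get s_k = R·t_k = k*(13 - k)/(6*(k + 2)*(k + 3)) with R(k) = B(k−1)f(k)/C(k) = k*(k - 13)*(k + 4)/(6*(3*k - 4)).
Verify: (4 - 3*k)/(k**3 + 9*k**2 + 26*k + 24) matches t_k.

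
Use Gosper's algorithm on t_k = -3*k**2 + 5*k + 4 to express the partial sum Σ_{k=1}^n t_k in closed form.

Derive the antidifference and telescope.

S(n) = n*(-n**2 + n + 6)

Ratio r(k) = (3*k**2 + k - 6)/(3*k**2 - 5*k - 4).
Normal form (A,B,C) = (1, 1, k**2 - 5*k/3 - 4/3).
Need (1)·f(k+1) − (1)·f(k) = k**2 - 5*k/3 - 4/3.
From deg A=0, deg B=0, deg C=2: d=3.
Coefficient equations give f(k) = k*(k**2 - 4*k - 1)/3.
R(k) = B(k−1)·f(k)/C(k) = k*(k**2 - 4*k - 1)/(3*k**2 - 5*k - 4); s_k = R·t_k = k*(-k**2 + 4*k + 1).
Δs = -3*k**2 + 5*k + 4, as required.
Evaluate: s_(n+1) = -n**3 + n**2 + 6*n + 4; subtract s_(1) = 4 ⇒ S(n) = n*(-n**2 + n + 6).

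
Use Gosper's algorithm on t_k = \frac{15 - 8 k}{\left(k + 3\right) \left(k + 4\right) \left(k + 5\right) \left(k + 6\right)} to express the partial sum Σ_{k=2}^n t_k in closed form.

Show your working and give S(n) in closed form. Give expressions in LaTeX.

S(n) = \frac{- n^{3} - 15 n^{2} + 46 n - 30}{30 \left(n^{3} + 15 n^{2} + 74 n + 120\right)}

Compute t_(k+1)/t_k: get (k + 3)*(8*k - 7)/((k + 7)*(8*k - 15)).
So A=k + 3 and B=k + 7, with C=k - 15/8.
Key eq: (k + 3)·f(k+1) = (k + 6)·f(k) + (k - 15/8).
deg f ≤ 3 (via 1,1,1).
Coefficient equations give f(k) = -k*(k**2 + 12*k + 287)/480.
So s_k = (B(k−1)f/C)·t_k = (-k*(k + 6)*(k**2 + 12*k + 287)/(60*(8*k - 15)))·t_k = k*(k**2 + 12*k + 287)/(60*(k + 3)*(k + 4)*(k + 5)).
s_(k+1) − s_k = (15 - 8*k)/(k**4 + 18*k**3 + 119*k**2 + 342*k + 360) = t_k.
Σ_(k=2)^n t_k = s_(n+1) − s_(2) = ((n**3 + 15*n**2 + 314*n + 300)/(60*(n**3 + 15*n**2 + 74*n + 120))) − (1/20), i.e. (-n**3 - 15*n**2 + 46*n - 30)/(30*(n**3 + 15*n**2 + 74*n + 120)).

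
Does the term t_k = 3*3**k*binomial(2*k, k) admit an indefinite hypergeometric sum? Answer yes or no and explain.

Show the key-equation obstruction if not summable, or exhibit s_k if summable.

Compute t_(k+1)/t_k: get 6*(2*k + 1)/(k + 1).
So A=12*k + 6 and B=k + 1, with C=1.
Solve (12*k + 6)·f(k+1) − (k)·f(k) = 1.
deg f ≤ -1 (via 1,1,0).
deg f ≤ -1 is impossible — no certificate.

No; the degree bound rules out any f.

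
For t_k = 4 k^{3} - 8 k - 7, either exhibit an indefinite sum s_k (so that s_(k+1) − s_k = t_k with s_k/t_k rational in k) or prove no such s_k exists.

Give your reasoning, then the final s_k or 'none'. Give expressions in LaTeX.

Ratio r(k) = (8*k - 4*(k + 1)**3 + 15)/(-4*k**3 + 8*k + 7).
So A=1 and B=1, with C=k**3 - 2*k - 7/4.
Key eq: (1)·f(k+1) = (1)·f(k) + (k**3 - 2*k - 7/4).
From deg A=0, deg B=0, deg C=3: d=4.
Solve for f: f(k) = k*(k**3 - 2*k**2 - 3*k - 3)/4 (degree 4 ≤ 4).
So s_k = (B(k−1)f/C)·t_k = (k*(k**3 - 2*k**2 - 3*k - 3)/(4*k**3 - 8*k - 7))·t_k = k*(k**3 - 2*k**2 - 3*k - 3).
Δs = 4*k**3 - 8*k - 7, as required.

s_k = k \left(k^{3} - 2 k^{2} - 3 k - 3\right)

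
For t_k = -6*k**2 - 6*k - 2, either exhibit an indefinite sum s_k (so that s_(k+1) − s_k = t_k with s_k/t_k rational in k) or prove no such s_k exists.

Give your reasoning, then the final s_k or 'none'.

r(k) = (3*k**2 + 9*k + 7)/(3*k**2 + 3*k + 1) after simplifying.
Take A(k)=1, B(k)=1, C(k)=k**2 + k + 1/3.
Need (1)·f(k+1) − (1)·f(k) = k**2 + k + 1/3.
From deg A=0, deg B=0, deg C=2: d=3.
Solving with deg f ≤ 3: f(k) = k**3/3.
R(k) = B(k−1)·f(k)/C(k) = k**3/(3*k**2 + 3*k + 1); s_k = R·t_k = -2*k**3.
s_(k+1) − s_k = 2*k**3 - 2*(k + 1)**3 = t_k.

s_k = -2*k**3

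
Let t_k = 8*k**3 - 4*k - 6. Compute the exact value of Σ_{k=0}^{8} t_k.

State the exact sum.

t_(k+1)/t_k = (2*k - 4*(k + 1)**3 + 5)/(-4*k**3 + 2*k + 3).
Normal form (A,B,C) = (1, 1, k**3 - k/2 - 3/4).
Solve (1)·f(k+1) − (1)·f(k) = k**3 - k/2 - 3/4.
deg f ≤ 4 (via 0,0,3).
A polynomial solution: f(k) = k*(k**3 - 2*k**2 - 2)/4.
So s_k = (B(k−1)f/C)·t_k = (k*(k**3 - 2*k**2 - 2)/(4*k**3 - 2*k - 3))·t_k = 2*k*(k**3 - 2*k**2 - 2).
Verify: 8*k**3 - 4*k - 6 matches t_k.
Σ_(k=0)^(8) t_k = s_(9) − s_(0) = 10170 − (0) = 10170.

Σ = 10170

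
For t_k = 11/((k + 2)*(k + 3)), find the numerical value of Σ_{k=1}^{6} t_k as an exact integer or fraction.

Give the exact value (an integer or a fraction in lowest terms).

The ratio is (k + 2)/(k + 4).
Gosper form: A/B · C(k+1)/C(k) with A=k + 2, B=k + 4, C=1.
f must satisfy (k + 2)·f(k+1) − (k + 3)·f(k) = 1.
From deg A=1, deg B=1, deg C=0: d=1.
Coefficient equations give f(k) = k/2.
Certificate R = B(k−1)f/C = k*(k + 3)/2 gives s_k = 11*k/(2*(k + 2)).
Check: Δs_k = 11/(k**2 + 5*k + 6). ✓
Σ_(k=1)^(6) t_k = s_(7) − s_(1) = 77/18 − (11/6) = 22/9.

Σ = 22/9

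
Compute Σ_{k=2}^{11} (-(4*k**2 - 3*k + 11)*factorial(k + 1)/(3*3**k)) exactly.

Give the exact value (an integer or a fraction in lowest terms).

Ratio r(k) = (k + 2)*(-3*k + 4*(k + 1)**2 + 8)/(3*(4*k**2 - 3*k + 11)).
So A=k/3 + 2/3 and B=1, with C=k**2 - 3*k/4 + 11/4.
Set up (k/3 + 2/3)·f(k+1) − (1)·f(k) − (k**2 - 3*k/4 + 11/4) = 0.
Bound: deg f ≤ 1.
Solve for f: f(k) = 3*(4*k - 3)/4 (degree 1 ≤ 1).
So s_k = (B(k−1)f/C)·t_k = (3*(4*k - 3)/(4*k**2 - 3*k + 11))·t_k = -(4*k - 3)*factorial(k + 1)/3**k.
Verify: -(4*k**2 - 3*k + 11)*factorial(k + 1)/(3*3**k) matches t_k.
Telescoping: Σ = s_(12) − s_(2) = -128128000/243 − (-10/3) = -128127190/243.

Σ = -128127190/243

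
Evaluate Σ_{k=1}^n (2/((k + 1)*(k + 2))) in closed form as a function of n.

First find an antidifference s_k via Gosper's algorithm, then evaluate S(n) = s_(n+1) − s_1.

t_(k+1)/t_k = (k + 1)/(k + 3).
So A=k + 1 and B=k + 3, with C=1.
Solve (k + 1)·f(k+1) − (k + 2)·f(k) = 1.
deg f ≤ 1 (via 1,1,0).
Coefficient equations give f(k) = k.
Get s_k = R·t_k = 2*k/(k + 1) with R(k) = B(k−1)f(k)/C(k) = k*(k + 2).
Verify: 2/(k**2 + 3*k + 2) matches t_k.
Evaluate: s_(n+1) = 2*(n + 1)/(n + 2); subtract s_(1) = 1 ⇒ S(n) = n/(n + 2).

S(n) = n/(n + 2)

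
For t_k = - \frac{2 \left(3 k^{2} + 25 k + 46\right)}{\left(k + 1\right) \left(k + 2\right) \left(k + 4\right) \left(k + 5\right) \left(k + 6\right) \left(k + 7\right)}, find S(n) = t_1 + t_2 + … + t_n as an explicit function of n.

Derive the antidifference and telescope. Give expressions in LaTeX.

Compute t_(k+1)/t_k: get (k + 1)*(k + 4)*(25*k + 3*(k + 1)**2 + 71)/((k + 3)*(k + 8)*(3*k**2 + 25*k + 46)).
Gosper form: A/B · C(k+1)/C(k) with A=k + 1, B=k + 8, C=k**3 + 34*k**2/3 + 121*k/3 + 46.
Need (k + 1)·f(k+1) − (k + 7)·f(k) = k**3 + 34*k**2/3 + 121*k/3 + 46.
d = 6 from the (1,1,3) case.
A polynomial solution: f(k) = k*(k + 2)*(k + 3)*(k + 5)*(k**2 + 11*k + 34)/72.
Certificate R = B(k−1)f/C = k*(k + 2)*(k + 5)*(k + 7)*(k**2 + 11*k + 34)/(24*(3*k**2 + 25*k + 46)) gives s_k = k*(-k**2 - 11*k - 34)/(12*(k**3 + 11*k**2 + 34*k + 24)).
Δs = 2*(-3*k**2 - 25*k - 46)/(k**6 + 25*k**5 + 247*k**4 + 1219*k**3 + 3112*k**2 + 3796*k + 1680), as required.
Telescope: S(n) = s_(n+1) − s_(1) = (-n**3 - 14*n**2 - 59*n - 46)/(12*(n**3 + 14*n**2 + 59*n + 70)) − (-23/420) = n*(-n**2 - 14*n - 59)/(35*(n**3 + 14*n**2 + 59*n + 70)).

S(n) = \frac{n \left(- n^{2} - 14 n - 59\right)}{35 \left(n^{3} + 14 n^{2} + 59 n + 70\right)}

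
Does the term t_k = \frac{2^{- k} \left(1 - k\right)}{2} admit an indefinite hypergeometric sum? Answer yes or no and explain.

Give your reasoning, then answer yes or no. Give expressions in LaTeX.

Step 1: r(k) = k/(2*(k - 1)).
Factor: A=1/2; B=1; C=k - 1.
Set up (1/2)·f(k+1) − (1)·f(k) − (k - 1) = 0.
deg f ≤ 1 (via 0,0,1).
Solving with deg f ≤ 1: f(k) = -2*k.
Certificate R = B(k−1)f/C = -2*k/(k - 1) gives s_k = k/2**k.
Verify: (1 - k)/(2*2**k) matches t_k.

Yes. s_k = 2^{- k} k.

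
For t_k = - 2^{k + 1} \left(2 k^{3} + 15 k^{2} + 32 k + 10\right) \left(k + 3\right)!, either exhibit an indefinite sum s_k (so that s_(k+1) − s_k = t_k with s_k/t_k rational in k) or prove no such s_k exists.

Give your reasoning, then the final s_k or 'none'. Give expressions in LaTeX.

t_(k+1)/t_k = 2*(2*k**4 + 29*k**3 + 152*k**2 + 331*k + 236)/(2*k**3 + 15*k**2 + 32*k + 10).
Take A(k)=2*k + 8, B(k)=1, C(k)=k**3 + 15*k**2/2 + 16*k + 5.
Key eq: (2*k + 8)·f(k+1) = (1)·f(k) + (k**3 + 15*k**2/2 + 16*k + 5).
Bound: deg f ≤ 2.
Match coefficients ⇒ f(k) = (k**2 + 2*k - 2)/2.
Get s_k = R·t_k = -2**(k + 1)*(k**2 + 2*k - 2)*factorial(k + 3) with R(k) = B(k−1)f(k)/C(k) = (k**2 + 2*k - 2)/(2*k**3 + 15*k**2 + 32*k + 10).
s_(k+1) − s_k = -2**(k + 1)*(2*k**3 + 15*k**2 + 32*k + 10)*factorial(k + 3) = t_k.

s_k = - 2^{k + 1} \left(k^{2} + 2 k - 2\right) \left(k + 3\right)!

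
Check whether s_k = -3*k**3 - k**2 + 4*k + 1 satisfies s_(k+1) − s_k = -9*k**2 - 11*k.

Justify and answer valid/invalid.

valid; difference matches t_k

s_(k+1) = -3*k**3 - 10*k**2 - 7*k + 1
s_(k+1) − s_k = k*(-9*k - 11)
(s_(k+1) − s_k) − t_k = 0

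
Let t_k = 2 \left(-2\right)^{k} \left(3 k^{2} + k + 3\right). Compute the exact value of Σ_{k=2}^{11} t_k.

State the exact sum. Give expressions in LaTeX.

Ratio r(k) = 2*(-3*k**2 - 7*k - 7)/(3*k**2 + k + 3).
So A=-2 and B=1, with C=k**2 + k/3 + 1.
Key eq: (-2)·f(k+1) = (1)·f(k) + (k**2 + k/3 + 1).
d = 2 from the (0,0,2) case.
Coefficient equations give f(k) = -(k**2 - k + 1)/3.
Then R = B(k−1)f/C = -(k**2 - k + 1)/(3*k**2 + k + 3), so s_k = R(k)·t_k = (-2)**(k + 1)*(k**2 - k + 1).
Check: Δs_k = 2*(-2)**k*(3*k**2 + k + 3). ✓
Sum = s_(12) − s_(2); s_(12) = -1089536, s_(2) = -24 ⇒ -1089512.

Σ = -1089512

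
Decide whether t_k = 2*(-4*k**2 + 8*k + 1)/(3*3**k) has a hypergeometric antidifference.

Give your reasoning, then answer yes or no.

Yes. s_k = (4*k**2 - 4*k - 1)/3**k.

Ratio r(k) = (4*k**2 - 5)/(3*(4*k**2 - 8*k - 1)).
Normal form (A,B,C) = (1/3, 1, k**2 - 2*k - 1/4).
Key eq: (1/3)·f(k+1) = (1)·f(k) + (k**2 - 2*k - 1/4).
d = 2 from the (0,0,2) case.
Solve for f: f(k) = -3*(4*k**2 - 4*k - 1)/8 (degree 2 ≤ 2).
Get s_k = R·t_k = (4*k**2 - 4*k - 1)/3**k with R(k) = B(k−1)f(k)/C(k) = -3*(4*k**2 - 4*k - 1)/(2*(4*k**2 - 8*k - 1)).
Verify: 2*(-4*k**2 + 8*k + 1)/(3*3**k) matches t_k.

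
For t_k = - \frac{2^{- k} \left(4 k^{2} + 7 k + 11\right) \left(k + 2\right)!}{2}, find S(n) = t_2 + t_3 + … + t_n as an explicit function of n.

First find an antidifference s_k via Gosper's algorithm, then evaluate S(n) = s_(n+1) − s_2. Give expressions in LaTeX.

S(n) = 42 - 2 \cdot 2^{- n} n \left(n + 3\right)! - \frac{3 \cdot 2^{- n} \left(n + 3\right)!}{2}

t_(k+1)/t_k = (k + 3)*(7*k + 4*(k + 1)**2 + 18)/(2*(4*k**2 + 7*k + 11)).
So A=k/2 + 3/2 and B=1, with C=k**2 + 7*k/4 + 11/4.
Solve (k/2 + 3/2)·f(k+1) − (1)·f(k) = k**2 + 7*k/4 + 11/4.
Degrees (1,0,2) ⇒ d ≤ 1.
Coefficient equations give f(k) = (4*k - 1)/2.
So s_k = (B(k−1)f/C)·t_k = (2*(4*k - 1)/(4*k**2 + 7*k + 11))·t_k = -(4*k - 1)*factorial(k + 2)/2**k.
s_(k+1) − s_k = -(4*k**2 + 7*k + 11)*factorial(k + 2)/(2*2**k) = t_k.
Telescope: S(n) = s_(n+1) − s_(2) = -2**(-n - 1)*(4*n + 3)*factorial(n + 3) − (-42) = 42 - 2*n*factorial(n + 3)/2**n - 3*factorial(n + 3)/(2*2**n).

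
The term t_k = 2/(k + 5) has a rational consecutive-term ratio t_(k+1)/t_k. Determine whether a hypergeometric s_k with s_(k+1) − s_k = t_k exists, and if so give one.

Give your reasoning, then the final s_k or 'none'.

none — t_k is not Gosper-summable

Compute t_(k+1)/t_k: get (k + 5)/(k + 6).
So A=k + 5 and B=k + 6, with C=1.
f must satisfy (k + 5)·f(k+1) − (k + 5)·f(k) = 1.
d = 0 from the (1,1,0) case.
Write f(k) = c0. Then LHS − RHS = -1, requiring -1 = 0: contradictory. No certificate.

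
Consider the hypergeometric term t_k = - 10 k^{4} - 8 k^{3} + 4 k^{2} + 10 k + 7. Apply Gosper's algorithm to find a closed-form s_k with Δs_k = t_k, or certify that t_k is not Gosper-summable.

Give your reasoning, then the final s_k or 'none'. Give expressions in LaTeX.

t_(k+1)/t_k = (10*k**4 + 48*k**3 + 80*k**2 + 46*k - 3)/(10*k**4 + 8*k**3 - 4*k**2 - 10*k - 7).
Gosper form: A/B · C(k+1)/C(k) with A=1, B=1, C=k**4 + 4*k**3/5 - 2*k**2/5 - k - 7/10.
f must satisfy (1)·f(k+1) − (1)·f(k) = k**4 + 4*k**3/5 - 2*k**2/5 - k - 7/10.
Bound: deg f ≤ 5.
Coefficient equations give f(k) = k*(2*k**4 - 3*k**3 - 2*k**2 - k - 3)/10.
Certificate R = B(k−1)f/C = k*(2*k**4 - 3*k**3 - 2*k**2 - k - 3)/(10*k**4 + 8*k**3 - 4*k**2 - 10*k - 7) gives s_k = k*(-2*k**4 + 3*k**3 + 2*k**2 + k + 3).
Δs = -10*k**4 - 8*k**3 + 4*k**2 + 10*k + 7, as required.

s_k = k \left(- 2 k^{4} + 3 k^{3} + 2 k^{2} + k + 3\right)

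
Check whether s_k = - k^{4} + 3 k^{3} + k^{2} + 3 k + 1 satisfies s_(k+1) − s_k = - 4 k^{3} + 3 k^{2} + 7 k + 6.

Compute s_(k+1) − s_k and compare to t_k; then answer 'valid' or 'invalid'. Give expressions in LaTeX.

valid (s_(k+1) − s_k reduces to t_k)

s_(k+1) = -k**4 - k**3 + 4*k**2 + 10*k + 7
s_(k+1) − s_k = -4*k**3 + 3*k**2 + 7*k + 6
(s_(k+1) − s_k) − t_k = 0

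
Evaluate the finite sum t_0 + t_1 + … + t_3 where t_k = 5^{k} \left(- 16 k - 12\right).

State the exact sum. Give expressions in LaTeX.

Ratio r(k) = 5*(4*k + 7)/(4*k + 3).
A = 5, B = 1, C = k + 3/4.
Need (5)·f(k+1) − (1)·f(k) = k + 3/4.
d = 1 from the (0,0,1) case.
Coefficient equations give f(k) = (2*k - 1)/8.
Then R = B(k−1)f/C = (2*k - 1)/(2*(4*k + 3)), so s_k = R(k)·t_k = 5**k*(2 - 4*k).
Δs = 5**k*(-16*k - 12), as required.
Sum = s_(4) − s_(0); s_(4) = -8750, s_(0) = 2 ⇒ -8752.

Σ = -8752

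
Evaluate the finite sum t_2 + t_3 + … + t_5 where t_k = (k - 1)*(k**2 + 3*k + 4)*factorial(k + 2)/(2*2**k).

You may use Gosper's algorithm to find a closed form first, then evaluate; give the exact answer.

Σ = 16392

Ratio r(k) = k*(k + 3)*(3*k + (k + 1)**2 + 7)/(2*(k - 1)*(k**2 + 3*k + 4)).
Normal form (A,B,C) = (k/2 + 3/2, 1, k**3 + 2*k**2 + k - 4).
Key eq: (k/2 + 3/2)·f(k+1) = (1)·f(k) + (k**3 + 2*k**2 + k - 4).
Bound: deg f ≤ 2.
A polynomial solution: f(k) = 2*(k**2 - k - 4).
R(k) = B(k−1)·f(k)/C(k) = 2*(k**2 - k - 4)/((k - 1)*(k**2 + 3*k + 4)); s_k = R·t_k = (k**2 - k - 4)*factorial(k + 2)/2**k.
Verify: (k - 1)*(k**2 + 3*k + 4)*factorial(k + 2)/(2*2**k) matches t_k.
Telescoping: Σ = s_(6) − s_(2) = 16380 − (-12) = 16392.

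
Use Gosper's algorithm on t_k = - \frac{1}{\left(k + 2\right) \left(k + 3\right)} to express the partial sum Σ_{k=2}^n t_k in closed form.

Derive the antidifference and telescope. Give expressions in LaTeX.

S(n) = \frac{1 - n}{4 \left(n + 3\right)}

Step 1: r(k) = (k + 2)/(k + 4).
Factor: A=k + 2; B=k + 4; C=1.
Need (k + 2)·f(k+1) − (k + 3)·f(k) = 1.
deg f ≤ 1 (via 1,1,0).
A polynomial solution: f(k) = k/2.
So s_k = (B(k−1)f/C)·t_k = (k*(k + 3)/2)·t_k = -k/(2*k + 4).
Verify: -1/(k**2 + 5*k + 6) matches t_k.
Σ_(k=2)^n t_k = s_(n+1) − s_(2) = ((-n - 1)/(2*(n + 3))) − (-1/4), i.e. (1 - n)/(4*(n + 3)).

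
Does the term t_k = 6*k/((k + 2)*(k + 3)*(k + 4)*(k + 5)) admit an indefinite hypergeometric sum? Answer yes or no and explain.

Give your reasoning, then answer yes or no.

Ratio r(k) = (k + 1)*(k + 2)/(k*(k + 6)).
So A=k + 2 and B=k + 6, with C=k.
Solve (k + 2)·f(k+1) − (k + 5)·f(k) = k.
deg f ≤ 3 (via 1,1,1).
Solving with deg f ≤ 3: f(k) = k*(k - 1)*(k + 10)/72.
R(k) = B(k−1)·f(k)/C(k) = (k - 1)*(k + 5)*(k + 10)/72; s_k = R·t_k = k*(k**2 + 9*k - 10)/(12*(k + 2)*(k + 3)*(k + 4)).
Check: Δs_k = 6*k/(k**4 + 14*k**3 + 71*k**2 + 154*k + 120). ✓

Yes. s_k = k*(k**2 + 9*k - 10)/(12*(k + 2)*(k + 3)*(k + 4)).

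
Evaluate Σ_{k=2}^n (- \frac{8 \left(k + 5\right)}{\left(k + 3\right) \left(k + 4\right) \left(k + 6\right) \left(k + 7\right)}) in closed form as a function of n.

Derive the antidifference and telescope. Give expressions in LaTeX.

S(n) = \frac{- n^{2} - 11 n + 12}{10 \left(n^{2} + 11 n + 28\right)}

The ratio is (k + 3)*(k + 6)**2/((k + 5)**2*(k + 8)).
Normal form (A,B,C) = (k + 3, k + 8, k**2 + 10*k + 25).
f must satisfy (k + 3)·f(k+1) − (k + 7)·f(k) = k**2 + 10*k + 25.
deg f ≤ 4 (via 1,1,2).
A polynomial solution: f(k) = k*(k + 4)*(k + 5)*(k + 9)/36.
R(k) = B(k−1)·f(k)/C(k) = k*(k + 4)*(k + 7)*(k + 9)/(36*(k + 5)); s_k = R·t_k = 2*k*(-k - 9)/(9*(k**2 + 9*k + 18)).
s_(k+1) − s_k = 8*(-k - 5)/(k**4 + 20*k**3 + 145*k**2 + 450*k + 504) = t_k.
s_(n+1) = 2*(-n**2 - 11*n - 10)/(9*(n**2 + 11*n + 28)) and s_(2) = -11/90, so S(n) = (-n**2 - 11*n + 12)/(10*(n**2 + 11*n + 28)).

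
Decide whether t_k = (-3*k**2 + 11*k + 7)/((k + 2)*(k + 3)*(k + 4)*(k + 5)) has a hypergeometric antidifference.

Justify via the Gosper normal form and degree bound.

Ratio r(k) = (k + 2)*(11*k - 3*(k + 1)**2 + 18)/((k + 6)*(-3*k**2 + 11*k + 7)).
Factor: A=k + 2; B=k + 6; C=k**2 - 11*k/3 - 7/3.
Need (k + 2)·f(k+1) − (k + 5)·f(k) = k**2 - 11*k/3 - 7/3.
d = 3 from the (1,1,2) case.
Solve for f: f(k) = k*(k**2 - 63*k - 22)/72 (degree 3 ≤ 3).
Then R = B(k−1)f/C = k*(k + 5)*(k**2 - 63*k - 22)/(24*(3*k**2 - 11*k - 7)), so s_k = R(k)·t_k = k*(-k**2 + 63*k + 22)/(24*(k + 2)*(k + 3)*(k + 4)).
Δs = (-3*k**2 + 11*k + 7)/(k**4 + 14*k**3 + 71*k**2 + 154*k + 120), as required.

Yes. s_k = k*(-k**2 + 63*k + 22)/(24*(k + 2)*(k + 3)*(k + 4)).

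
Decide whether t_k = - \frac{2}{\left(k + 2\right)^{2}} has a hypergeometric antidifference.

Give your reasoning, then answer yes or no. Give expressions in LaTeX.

No; the coefficient equations for f are inconsistent.

r(k) = (k + 2)**2/(k + 3)**2 after simplifying.
Gosper form: A/B · C(k+1)/C(k) with A=k**2 + 4*k + 4, B=k**2 + 6*k + 9, C=1.
f must satisfy (k**2 + 4*k + 4)·f(k+1) − (k**2 + 4*k + 4)·f(k) = 1.
From deg A=2, deg B=2, deg C=0: d=0.
Write f(k) = c0. Then LHS − RHS = -1, requiring -1 = 0: contradictory. No certificate.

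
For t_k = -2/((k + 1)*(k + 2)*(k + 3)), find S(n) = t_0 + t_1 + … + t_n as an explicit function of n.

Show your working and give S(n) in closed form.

S(n) = (-n**2 - 5*n - 4)/(2*(n**2 + 5*n + 6))

Step 1: r(k) = (k + 1)/(k + 4).
So A=k + 1 and B=k + 4, with C=1.
Solve (k + 1)·f(k+1) − (k + 3)·f(k) = 1.
From deg A=1, deg B=1, deg C=0: d=2.
Solve for f: f(k) = k*(k + 3)/4 (degree 2 ≤ 2).
Get s_k = R·t_k = k*(-k - 3)/(2*(k + 1)*(k + 2)) with R(k) = B(k−1)f(k)/C(k) = k*(k + 3)**2/4.
Δs = -2/(k**3 + 6*k**2 + 11*k + 6), as required.
Evaluate: s_(n+1) = (-n**2 - 5*n - 4)/(2*(n**2 + 5*n + 6)); subtract s_(0) = 0 ⇒ S(n) = (-n**2 - 5*n - 4)/(2*(n**2 + 5*n + 6)).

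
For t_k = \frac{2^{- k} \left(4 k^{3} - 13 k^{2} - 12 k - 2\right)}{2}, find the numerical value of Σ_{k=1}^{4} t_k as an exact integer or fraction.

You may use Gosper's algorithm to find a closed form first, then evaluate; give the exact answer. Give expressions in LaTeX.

Σ = -29/2

Step 1: r(k) = (4*k**3 - k**2 - 26*k - 23)/(2*(4*k**3 - 13*k**2 - 12*k - 2)).
A = 1/2, B = 1, C = k**3 - 13*k**2/4 - 3*k - 1/2.
Need (1/2)·f(k+1) − (1)·f(k) = k**3 - 13*k**2/4 - 3*k - 1/2.
Degrees (0,0,3) ⇒ d ≤ 3.
Coefficient equations give f(k) = -(k - 1)*(4*k**2 + 3*k + 1)/2.
Get s_k = R·t_k = (-4*k**3 + k**2 + 2*k + 1)/2**k with R(k) = B(k−1)f(k)/C(k) = -2*(k - 1)*(4*k**2 + 3*k + 1)/(4*k**3 - 13*k**2 - 12*k - 2).
Verify: (4*k**3 - 13*k**2 - 12*k - 2)/(2*2**k) matches t_k.
Σ_(k=1)^(4) t_k = s_(5) − s_(1) = -29/2 − (0) = -29/2.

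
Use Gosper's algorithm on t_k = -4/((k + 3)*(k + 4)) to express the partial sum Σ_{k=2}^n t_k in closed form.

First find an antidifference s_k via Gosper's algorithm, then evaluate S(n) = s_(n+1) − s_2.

S(n) = 4*(1 - n)/(5*(n + 4))

Ratio r(k) = (k + 3)/(k + 5).
Gosper form: A/B · C(k+1)/C(k) with A=k + 3, B=k + 5, C=1.
Set up (k + 3)·f(k+1) − (k + 4)·f(k) − (1) = 0.
Bound: deg f ≤ 1.
Solve for f: f(k) = k/3 (degree 1 ≤ 1).
Get s_k = R·t_k = -4*k/(3*k + 9) with R(k) = B(k−1)f(k)/C(k) = k*(k + 4)/3.
Check: Δs_k = -4/(k**2 + 7*k + 12). ✓
Evaluate: s_(n+1) = 4*(-n - 1)/(3*(n + 4)); subtract s_(2) = -8/15 ⇒ S(n) = 4*(1 - n)/(5*(n + 4)).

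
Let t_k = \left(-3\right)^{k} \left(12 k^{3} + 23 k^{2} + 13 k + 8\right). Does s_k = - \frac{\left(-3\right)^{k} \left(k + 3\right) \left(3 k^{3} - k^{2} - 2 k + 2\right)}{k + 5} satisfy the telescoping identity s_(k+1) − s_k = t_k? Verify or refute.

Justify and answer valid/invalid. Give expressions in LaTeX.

s_(k+1) = (-3)**(k + 1)*(k + 4)*(2*k - 3*(k + 1)**3 + (k + 1)**2)/(k + 6)
s_(k+1) − s_k = (-3)**k*(12*k**5 + 131*k**4 + 454*k**3 + 587*k**2 + 336*k + 156)/(k**2 + 11*k + 30)
(s_(k+1) − s_k) − t_k = (-3)**k*(-24*k**4 - 172*k**3 - 254*k**2 - 142*k - 84)/(k**2 + 11*k + 30)

Invalid: residual \frac{\left(-3\right)^{k} \left(- 24 k^{4} - 172 k^{3} - 254 k^{2} - 142 k - 84\right)}{k^{2} + 11 k + 30} ≠ 0.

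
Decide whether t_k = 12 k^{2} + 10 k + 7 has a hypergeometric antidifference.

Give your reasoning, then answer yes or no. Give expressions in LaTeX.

Yes. s_k = k \left(4 k^{2} - k + 4\right).

Step 1: r(k) = (12*k**2 + 34*k + 29)/(12*k**2 + 10*k + 7).
Take A(k)=1, B(k)=1, C(k)=k**2 + 5*k/6 + 7/12.
Solve (1)·f(k+1) − (1)·f(k) = k**2 + 5*k/6 + 7/12.
d = 3 from the (0,0,2) case.
Coefficient equations give f(k) = k*(4*k**2 - k + 4)/12.
Certificate R = B(k−1)f/C = k*(4*k**2 - k + 4)/(12*k**2 + 10*k + 7) gives s_k = k*(4*k**2 - k + 4).
Δs = 12*k**2 + 10*k + 7, as required.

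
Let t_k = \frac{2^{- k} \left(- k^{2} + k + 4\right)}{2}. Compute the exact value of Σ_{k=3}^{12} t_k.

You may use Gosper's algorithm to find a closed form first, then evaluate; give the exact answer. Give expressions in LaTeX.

Σ = -2515/2048

Compute t_(k+1)/t_k: get (k**2 + k - 4)/(2*(k**2 - k - 4)).
A = 1/2, B = 1, C = k**2 - k - 4.
Key eq: (1/2)·f(k+1) = (1)·f(k) + (k**2 - k - 4).
Degrees (0,0,2) ⇒ d ≤ 2.
Solve for f: f(k) = -2*(k - 1)*(k + 2) (degree 2 ≤ 2).
Get s_k = R·t_k = (k**2 + k - 2)/2**k with R(k) = B(k−1)f(k)/C(k) = -2*(k - 1)*(k + 2)/(k**2 - k - 4).
Verify: (-k**2 + k + 4)/(2*2**k) matches t_k.
Σ_(k=3)^(12) t_k = s_(13) − s_(3) = 45/2048 − (5/4) = -2515/2048.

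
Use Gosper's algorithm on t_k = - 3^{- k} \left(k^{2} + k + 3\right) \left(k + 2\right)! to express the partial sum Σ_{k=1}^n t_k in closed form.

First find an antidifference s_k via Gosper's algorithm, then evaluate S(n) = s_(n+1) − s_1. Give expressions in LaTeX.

r(k) = (k + 3)*(k + (k + 1)**2 + 4)/(3*(k**2 + k + 3)) after simplifying.
Normal form (A,B,C) = (k/3 + 1, 1, k**2 + k + 3).
Need (k/3 + 1)·f(k+1) − (1)·f(k) = k**2 + k + 3.
deg f ≤ 1 (via 1,0,2).
Coefficient equations give f(k) = 3*k.
Certificate R = B(k−1)f/C = 3*k/(k**2 + k + 3) gives s_k = -3**(1 - k)*k*factorial(k + 2).
s_(k+1) − s_k = -(k**2 + k + 3)*factorial(k + 2)/3**k = t_k.
Evaluate: s_(n+1) = -(n + 1)*factorial(n + 3)/3**n; subtract s_(1) = -6 ⇒ S(n) = 6 - n*factorial(n + 3)/3**n - factorial(n + 3)/3**n.

S(n) = 6 - 3^{- n} n \left(n + 3\right)! - 3^{- n} \left(n + 3\right)!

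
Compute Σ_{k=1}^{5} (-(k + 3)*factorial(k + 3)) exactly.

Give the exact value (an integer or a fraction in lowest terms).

Σ = -362856

r(k) = (k + 4)**2/(k + 3) after simplifying.
So A=k + 4 and B=1, with C=k + 3.
Key eq: (k + 4)·f(k+1) = (1)·f(k) + (k + 3).
From deg A=1, deg B=0, deg C=1: d=0.
A polynomial solution: f(k) = 1.
Get s_k = R·t_k = -factorial(k + 3) with R(k) = B(k−1)f(k)/C(k) = 1/(k + 3).
Check: Δs_k = -(k + 3)*factorial(k + 3). ✓
Telescoping: Σ = s_(6) − s_(1) = -362880 − (-24) = -362856.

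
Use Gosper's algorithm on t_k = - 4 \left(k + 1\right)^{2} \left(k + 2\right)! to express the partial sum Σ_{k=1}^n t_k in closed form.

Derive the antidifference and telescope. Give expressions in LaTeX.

S(n) = - 4 n \left(n + 3\right)!

t_(k+1)/t_k = (k + 2)**2*(k + 3)/(k + 1)**2.
So A=k + 3 and B=1, with C=k**2 + 2*k + 1.
Solve (k + 3)·f(k+1) − (1)·f(k) = k**2 + 2*k + 1.
From deg A=1, deg B=0, deg C=2: d=1.
Solving with deg f ≤ 1: f(k) = k - 1.
Certificate R = B(k−1)f/C = (k - 1)/(k + 1)**2 gives s_k = -4*(k - 1)*factorial(k + 2).
Verify: -4*(k + 1)**2*factorial(k + 2) matches t_k.
Evaluate: s_(n+1) = -4*n*factorial(n + 3); subtract s_(1) = 0 ⇒ S(n) = -4*n*factorial(n + 3).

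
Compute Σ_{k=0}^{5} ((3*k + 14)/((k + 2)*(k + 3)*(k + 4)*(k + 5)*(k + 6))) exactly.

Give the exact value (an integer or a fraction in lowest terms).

Σ = 127/3960

t_(k+1)/t_k = (k + 2)*(3*k + 17)/((k + 7)*(3*k + 14)).
A = k + 2, B = k + 7, C = k + 14/3.
Set up (k + 2)·f(k+1) − (k + 6)·f(k) − (k + 14/3) = 0.
d = 4 from the (1,1,1) case.
Match coefficients ⇒ f(k) = k*(k + 4)*(k**2 + 10*k + 31)/90.
Get s_k = R·t_k = k*(k**2 + 10*k + 31)/(30*(k**3 + 10*k**2 + 31*k + 30)) with R(k) = B(k−1)f(k)/C(k) = k*(k + 4)*(k + 6)*(k**2 + 10*k + 31)/(30*(3*k + 14)).
s_(k+1) − s_k = (3*k + 14)/(k**5 + 20*k**4 + 155*k**3 + 580*k**2 + 1044*k + 720) = t_k.
Sum = s_(6) − s_(0); s_(6) = 127/3960, s_(0) = 0 ⇒ 127/3960.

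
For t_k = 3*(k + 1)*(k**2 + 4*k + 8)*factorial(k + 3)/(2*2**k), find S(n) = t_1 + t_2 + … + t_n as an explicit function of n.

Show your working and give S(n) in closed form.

S(n) = 3*(-48*2**n + n**6*factorial(n) + 13*n**5*factorial(n) + 67*n**4*factorial(n) + 175*n**3*factorial(n) + 244*n**2*factorial(n) + 172*n*factorial(n) + 48*factorial(n))/(2*2**n)

Compute t_(k+1)/t_k: get (k + 2)*(k + 4)*(4*k + (k + 1)**2 + 12)/(2*(k + 1)*(k**2 + 4*k + 8)).
A = k/2 + 2, B = 1, C = k**3 + 5*k**2 + 12*k + 8.
Key eq: (k/2 + 2)·f(k+1) = (1)·f(k) + (k**3 + 5*k**2 + 12*k + 8).
deg f ≤ 2 (via 1,0,3).
Match coefficients ⇒ f(k) = 2*k*(k + 1).
Certificate R = B(k−1)f/C = 2*k/(k**2 + 4*k + 8) gives s_k = 3*k*(k + 1)*factorial(k + 3)/2**k.
Δs = 3*(k + 1)*(k**2 + 4*k + 8)*factorial(k + 3)/(2*2**k), as required.
Telescope: S(n) = s_(n+1) − s_(1) = 3*2**(-n - 1)*(n + 1)*(n + 2)*factorial(n + 4) − (72) = 3*(-48*2**n + n**6*factorial(n) + 13*n**5*factorial(n) + 67*n**4*factorial(n) + 175*n**3*factorial(n) + 244*n**2*factorial(n) + 172*n*factorial(n) + 48*factorial(n))/(2*2**n).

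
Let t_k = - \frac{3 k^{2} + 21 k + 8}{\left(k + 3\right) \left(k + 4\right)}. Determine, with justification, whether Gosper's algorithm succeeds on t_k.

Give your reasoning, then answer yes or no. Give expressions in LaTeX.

The ratio is (k + 3)*(21*k + 3*(k + 1)**2 + 29)/((k + 5)*(3*k**2 + 21*k + 8)).
Factor: A=k + 3; B=k + 5; C=k**2 + 7*k + 8/3.
Solve (k + 3)·f(k+1) − (k + 4)·f(k) = k**2 + 7*k + 8/3.
d = 2 from the (1,1,2) case.
Coefficient equations give f(k) = k*(9*k - 1)/9.
Certificate R = B(k−1)f/C = k*(k + 4)*(9*k - 1)/(3*(3*k**2 + 21*k + 8)) gives s_k = k*(1 - 9*k)/(3*(k + 3)).
Verify: (-3*k**2 - 21*k - 8)/(k**2 + 7*k + 12) matches t_k.

Yes. s_k = \frac{k \left(1 - 9 k\right)}{3 \left(k + 3\right)}.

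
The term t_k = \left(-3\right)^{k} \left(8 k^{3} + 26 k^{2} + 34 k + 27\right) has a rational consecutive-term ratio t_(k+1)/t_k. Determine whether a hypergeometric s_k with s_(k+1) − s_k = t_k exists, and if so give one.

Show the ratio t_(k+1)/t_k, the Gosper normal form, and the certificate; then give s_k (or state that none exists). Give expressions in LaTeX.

t_(k+1)/t_k = 3*(-8*k**3 - 50*k**2 - 110*k - 95)/(8*k**3 + 26*k**2 + 34*k + 27).
A = -3, B = 1, C = k**3 + 13*k**2/4 + 17*k/4 + 27/8.
Set up (-3)·f(k+1) − (1)·f(k) − (k**3 + 13*k**2/4 + 17*k/4 + 27/8) = 0.
Bound: deg f ≤ 3.
A polynomial solution: f(k) = -(2*k**3 + 2*k**2 + k + 3)/8.
Certificate R = B(k−1)f/C = -(2*k**3 + 2*k**2 + k + 3)/(8*k**3 + 26*k**2 + 34*k + 27) gives s_k = (-3)**k*(-2*k**3 - 2*k**2 - k - 3).
s_(k+1) − s_k = (-3)**k*(8*k**3 + 26*k**2 + 34*k + 27) = t_k.

s_k = \left(-3\right)^{k} \left(- 2 k^{3} - 2 k^{2} - k - 3\right)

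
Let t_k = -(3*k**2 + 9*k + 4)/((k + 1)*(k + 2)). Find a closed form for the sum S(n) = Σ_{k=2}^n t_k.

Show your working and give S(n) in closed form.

S(n) = (-9*n**2 - 7*n + 16)/(3*(n + 2))

Compute t_(k+1)/t_k: get (k + 1)*(9*k + 3*(k + 1)**2 + 13)/((k + 3)*(3*k**2 + 9*k + 4)).
Take A(k)=k + 1, B(k)=k + 3, C(k)=k**2 + 3*k + 4/3.
Set up (k + 1)·f(k+1) − (k + 2)·f(k) − (k**2 + 3*k + 4/3) = 0.
Bound: deg f ≤ 2.
Solve for f: f(k) = k*(3*k + 1)/3 (degree 2 ≤ 2).
Certificate R = B(k−1)f/C = k*(k + 2)*(3*k + 1)/(3*k**2 + 9*k + 4) gives s_k = k*(-3*k - 1)/(k + 1).
Check: Δs_k = (-3*k**2 - 9*k - 4)/(k**2 + 3*k + 2). ✓
Σ_(k=2)^n t_k = s_(n+1) − s_(2) = ((-3*n**2 - 7*n - 4)/(n + 2)) − (-14/3), i.e. (-9*n**2 - 7*n + 16)/(3*(n + 2)).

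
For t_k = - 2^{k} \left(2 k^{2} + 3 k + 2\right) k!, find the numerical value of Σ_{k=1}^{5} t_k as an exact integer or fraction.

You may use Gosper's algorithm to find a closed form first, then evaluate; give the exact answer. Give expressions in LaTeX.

Σ = -276478

t_(k+1)/t_k = 2*(2*k**3 + 9*k**2 + 14*k + 7)/(2*k**2 + 3*k + 2).
Gosper form: A/B · C(k+1)/C(k) with A=2*k + 2, B=1, C=k**2 + 3*k/2 + 1.
Key eq: (2*k + 2)·f(k+1) = (1)·f(k) + (k**2 + 3*k/2 + 1).
Bound: deg f ≤ 1.
Coefficient equations give f(k) = k/2.
So s_k = (B(k−1)f/C)·t_k = (k/(2*k**2 + 3*k + 2))·t_k = -2**k*k*factorial(k).
s_(k+1) − s_k = -2**k*(2*k**2 + 3*k + 2)*factorial(k) = t_k.
Sum = s_(6) − s_(1); s_(6) = -276480, s_(1) = -2 ⇒ -276478.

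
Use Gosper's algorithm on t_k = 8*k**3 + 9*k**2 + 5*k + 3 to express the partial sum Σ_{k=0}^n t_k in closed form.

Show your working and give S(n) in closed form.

S(n) = 2*n**4 + 7*n**3 + 9*n**2 + 7*n + 3

t_(k+1)/t_k = (8*k**3 + 33*k**2 + 47*k + 25)/(8*k**3 + 9*k**2 + 5*k + 3).
Take A(k)=1, B(k)=1, C(k)=k**3 + 9*k**2/8 + 5*k/8 + 3/8.
Set up (1)·f(k+1) − (1)·f(k) − (k**3 + 9*k**2/8 + 5*k/8 + 3/8) = 0.
d = 4 from the (0,0,3) case.
Solve for f: f(k) = k*(2*k**3 - k**2 + 2)/8 (degree 4 ≤ 4).
Get s_k = R·t_k = k*(2*k**3 - k**2 + 2) with R(k) = B(k−1)f(k)/C(k) = k*(2*k**3 - k**2 + 2)/(8*k**3 + 9*k**2 + 5*k + 3).
Check: Δs_k = 8*k**3 + 9*k**2 + 5*k + 3. ✓
s_(n+1) = 2*n**4 + 7*n**3 + 9*n**2 + 7*n + 3 and s_(0) = 0, so S(n) = 2*n**4 + 7*n**3 + 9*n**2 + 7*n + 3.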